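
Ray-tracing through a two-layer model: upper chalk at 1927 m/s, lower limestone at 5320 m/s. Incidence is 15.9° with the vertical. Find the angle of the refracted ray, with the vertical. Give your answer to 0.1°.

49.1°

Snell's law: sin θ₂ = (V₂/V₁)·sin θ₁ = (5320/1927)·sin 15.9° = 0.7563.
θ₂ = sin⁻¹(0.7563) = 49.14° (from vertical).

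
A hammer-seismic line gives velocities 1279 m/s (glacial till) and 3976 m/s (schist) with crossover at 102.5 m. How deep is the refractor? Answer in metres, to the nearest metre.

x_cross = 2h·√((V₂+V₁)/(V₂−V₁)) → h = x_cross / (2·√((V₂+V₁)/(V₂−V₁))).
√((V₂+V₁)/(V₂−V₁)) = √((3976+1279)/(3976−1279)) = 1.3959.
h = 102.5 / (2·1.3959) = 36.72 m.

37 m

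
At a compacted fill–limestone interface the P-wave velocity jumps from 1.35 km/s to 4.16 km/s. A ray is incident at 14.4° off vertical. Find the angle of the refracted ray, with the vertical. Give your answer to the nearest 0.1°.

sin θ₁/V₁ = sin θ₂/V₂ ⇒ sin θ₂ = 4.16·sin 14.4°/1.35 = 4.16·0.2487/1.35 = 0.7663.
θ₂ = arcsin 0.7663 = 50.03° from the normal.

50.0°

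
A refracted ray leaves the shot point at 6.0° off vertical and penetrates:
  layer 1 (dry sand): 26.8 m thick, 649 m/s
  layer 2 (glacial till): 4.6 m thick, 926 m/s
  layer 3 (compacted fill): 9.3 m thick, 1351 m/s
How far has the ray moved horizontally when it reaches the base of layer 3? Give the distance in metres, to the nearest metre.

Apply Snell's law at each interface; in layer i the horizontal offset is hᵢ·tan θᵢ.
Layer 1: θ = 6.00°; offset = 26.8·tan 6.00° = 2.817 m.
Layer 2: sin θ = 926·sin 6.0°/649 = 0.1491, θ = 8.58°; offset = 4.6·tan 8.58° = 0.694 m.
Layer 3: sin θ = 1351·sin 6.0°/649 = 0.2176, θ = 12.57°; offset = 9.3·tan 12.57° = 2.073 m.
Total horizontal offset = 5.584 m.

6 m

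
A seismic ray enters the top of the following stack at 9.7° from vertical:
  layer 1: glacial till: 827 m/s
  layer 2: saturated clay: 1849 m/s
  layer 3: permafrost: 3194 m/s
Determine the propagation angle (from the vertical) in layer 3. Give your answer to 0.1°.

40.6°

Ray parameter p = sin 9.7° / 827 = 2.0374e-04 s/m.
sin θ_3 = p·V_3 = 2.0374e-04 × 3194 = 0.6507.
θ_3 = arcsin 0.6507 = 40.60°.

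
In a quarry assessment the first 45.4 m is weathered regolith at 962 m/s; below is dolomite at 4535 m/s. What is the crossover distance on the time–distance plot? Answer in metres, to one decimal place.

112.6 m

x_cross = 2h·√((V₂+V₁)/(V₂−V₁)).
(V₂+V₁)/(V₂−V₁) = (4535+962)/(4535−962) = 1.5385; √ = 1.2404.
x_cross = 2·45.4·1.2404 = 112.62 m.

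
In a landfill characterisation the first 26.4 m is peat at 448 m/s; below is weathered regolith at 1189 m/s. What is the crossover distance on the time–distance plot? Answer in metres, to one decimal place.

78.5 m

θ_c = arcsin(448/1189) = 22.13°, so cos θ_c = 0.9263 and tᵢ = 2h cos θ_c/V₁ = 0.1092 s.
At crossover x/V₁ = x/V₂ + tᵢ ⇒ x = tᵢ/(1/V₁ − 1/V₂) = 0.10917/(2.2321e-03 − 8.4104e-04) = 78.48 m.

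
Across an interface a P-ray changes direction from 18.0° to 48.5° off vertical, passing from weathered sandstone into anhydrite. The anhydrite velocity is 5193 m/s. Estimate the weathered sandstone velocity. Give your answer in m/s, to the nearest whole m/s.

2143 m/s

Snell's law: sin 18.0°/V₁ = sin 48.5°/V₂.
V₁ = V₂·sin 18.0°/sin 48.5° = 5193 × 0.4126 = 2142.62 m/s.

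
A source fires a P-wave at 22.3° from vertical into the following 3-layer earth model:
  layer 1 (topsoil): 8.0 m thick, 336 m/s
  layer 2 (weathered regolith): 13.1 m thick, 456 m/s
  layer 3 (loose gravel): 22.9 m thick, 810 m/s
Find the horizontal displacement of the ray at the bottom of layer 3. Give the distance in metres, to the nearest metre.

63 m

p = sin θ₁/V₁ = sin 22.3°/336 = 1.1293e-03 s/m is conserved through the stack.
Layer 1: θ = 22.30°; offset = 8.0·tan 22.30° = 3.281 m.
Layer 2: sin θ = p·456 = 0.5150 → θ = 31.00°; offset = 13.1·tan 31.00° = 7.870 m.
Layer 3: sin θ = p·810 = 0.9148 → θ = 66.17°; offset = 22.9·tan 66.17° = 51.852 m.
Total horizontal offset = 63.003 m.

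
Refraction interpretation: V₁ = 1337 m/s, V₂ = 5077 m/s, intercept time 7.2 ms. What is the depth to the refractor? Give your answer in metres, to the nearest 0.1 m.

5.0 m

h = tᵢ·V₁·V₂ / (2·√(V₂²−V₁²)).
√(V₂²−V₁²) = √(5077² − 1337²) = 4897.8 m/s.
h = 0.0072 s × 1337 × 5077 / (2 × 4897.8) = 4.99 m.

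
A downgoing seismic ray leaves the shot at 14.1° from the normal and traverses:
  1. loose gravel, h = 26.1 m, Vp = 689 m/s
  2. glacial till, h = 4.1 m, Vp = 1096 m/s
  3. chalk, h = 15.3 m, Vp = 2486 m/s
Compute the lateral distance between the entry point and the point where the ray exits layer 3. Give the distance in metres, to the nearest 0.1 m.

36.5 m

Apply Snell's law at each interface; in layer i the horizontal offset is hᵢ·tan θᵢ.
Layer 1: θ = 14.10°; offset = 26.1·tan 14.10° = 6.556 m.
Layer 2: sin θ = 1096·sin 14.1°/689 = 0.3875, θ = 22.80°; offset = 4.1·tan 22.80° = 1.724 m.
Layer 3: sin θ = 2486·sin 14.1°/689 = 0.8790, θ = 61.52°; offset = 15.3·tan 61.52° = 28.204 m.
Total horizontal offset = 36.483 m.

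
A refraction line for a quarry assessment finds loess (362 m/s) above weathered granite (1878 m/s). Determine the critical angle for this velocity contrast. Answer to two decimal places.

11.11°

Critical incidence: sin θ_c = V₁/V₂ = 362/1878 = 0.1928.
θ_c = arcsin 0.1928 = 11.11°.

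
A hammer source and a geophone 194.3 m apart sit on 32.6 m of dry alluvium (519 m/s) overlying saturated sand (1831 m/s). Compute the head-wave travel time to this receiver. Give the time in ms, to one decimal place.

θ_c = arcsin(V₁/V₂) = arcsin(519/1831) = 16.47°, cos θ_c = 0.9590.
Intercept time tᵢ = 2h cos θ_c / V₁ = 2·32.6·0.9590/519 = 0.12047 s.
t = x/V₂ + tᵢ = 194.3/1831 + 0.12047 = 0.22659 s.

226.6 ms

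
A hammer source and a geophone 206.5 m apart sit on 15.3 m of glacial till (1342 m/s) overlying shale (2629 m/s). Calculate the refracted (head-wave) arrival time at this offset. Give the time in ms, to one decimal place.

98.2 ms

t = x/V₂ + 2h·√(V₂²−V₁²)/(V₁V₂).
√(V₂²−V₁²) = √(2629²−1342²) = 2260.7 m/s; delay term = 2·15.3·2260.7/(1342·2629) = 0.01961 s.
t = 206.5/2629 + 0.01961 = 0.09815 s.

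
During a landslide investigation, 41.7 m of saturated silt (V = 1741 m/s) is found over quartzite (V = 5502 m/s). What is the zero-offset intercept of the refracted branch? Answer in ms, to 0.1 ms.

45.4 ms

θ_c = arcsin(V₁/V₂) = arcsin(1741/5502) = 18.45°; cos θ_c = 0.9486.
tᵢ = 2h·cos θ_c / V₁ = 2·41.7·0.9486 / 1741 = 0.04544 s.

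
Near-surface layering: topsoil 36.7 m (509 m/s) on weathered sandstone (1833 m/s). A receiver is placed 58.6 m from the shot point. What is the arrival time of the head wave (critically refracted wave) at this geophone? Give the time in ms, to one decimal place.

170.5 ms

t = x/V₂ + 2h·√(V₂²−V₁²)/(V₁V₂).
√(V₂²−V₁²) = √(1833²−509²) = 1760.9 m/s; delay term = 2·36.7·1760.9/(509·1833) = 0.13853 s.
t = 58.6/1833 + 0.13853 = 0.17050 s.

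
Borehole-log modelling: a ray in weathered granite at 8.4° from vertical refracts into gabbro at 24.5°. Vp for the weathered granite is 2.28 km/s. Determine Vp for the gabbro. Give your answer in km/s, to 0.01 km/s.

Snell's law: sin 8.4°/V₁ = sin 24.5°/V₂.
V₂ = V₁·sin 24.5°/sin 8.4° = 2.28 × 2.8388 = 6.47 km/s.

6.47 km/s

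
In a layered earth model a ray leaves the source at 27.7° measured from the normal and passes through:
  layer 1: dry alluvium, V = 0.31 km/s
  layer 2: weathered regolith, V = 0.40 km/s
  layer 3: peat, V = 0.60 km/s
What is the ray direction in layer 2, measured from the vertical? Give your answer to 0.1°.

Snell's law across each interface conserves sin θ / V, so sin θ_2 = V_2·sin θ₁/V₁.
sin θ_2 = 0.40 × sin 27.7° / 0.31 = 0.5998.
θ_2 = 36.86° from the vertical.

36.9°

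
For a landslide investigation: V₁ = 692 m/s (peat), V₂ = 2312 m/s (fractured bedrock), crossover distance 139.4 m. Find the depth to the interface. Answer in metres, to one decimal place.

51.2 m

x_cross = 2h·√((V₂+V₁)/(V₂−V₁)) → h = x_cross / (2·√((V₂+V₁)/(V₂−V₁))).
√((V₂+V₁)/(V₂−V₁)) = √((2312+692)/(2312−692)) = 1.3617.
h = 139.4 / (2·1.3617) = 51.18 m.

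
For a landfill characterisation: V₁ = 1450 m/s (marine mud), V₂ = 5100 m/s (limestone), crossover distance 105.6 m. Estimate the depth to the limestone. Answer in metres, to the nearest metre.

x_cross = 2h·√((V₂+V₁)/(V₂−V₁)) → h = x_cross / (2·√((V₂+V₁)/(V₂−V₁))).
√((V₂+V₁)/(V₂−V₁)) = √((5100+1450)/(5100−1450)) = 1.3396.
h = 105.6 / (2·1.3396) = 39.41 m.

39 m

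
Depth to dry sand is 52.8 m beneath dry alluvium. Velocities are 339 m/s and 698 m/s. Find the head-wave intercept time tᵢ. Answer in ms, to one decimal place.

272.3 ms

tᵢ = 2h·√(V₂²−V₁²)/(V₁V₂).
√(V₂²−V₁²) = √(698²−339²) = 610.1 m/s.
tᵢ = 2·52.8·610.1/(339·698) = 0.27230 s.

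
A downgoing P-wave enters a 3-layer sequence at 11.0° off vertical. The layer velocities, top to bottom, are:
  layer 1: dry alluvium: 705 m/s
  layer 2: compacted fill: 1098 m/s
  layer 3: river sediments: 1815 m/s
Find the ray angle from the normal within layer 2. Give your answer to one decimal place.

Ray parameter p = sin 11.0° / 705 = 2.7065e-04 s/m.
sin θ_2 = p·V_2 = 2.7065e-04 × 1098 = 0.2972.
θ_2 = arcsin 0.2972 = 17.29°.

17.3°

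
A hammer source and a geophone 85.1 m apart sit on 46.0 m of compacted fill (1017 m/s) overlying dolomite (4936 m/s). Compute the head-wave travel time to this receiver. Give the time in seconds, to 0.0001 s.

0.1058 s

θ_c = arcsin(V₁/V₂) = arcsin(1017/4936) = 11.89°, cos θ_c = 0.9785.
Intercept time tᵢ = 2h cos θ_c / V₁ = 2·46.0·0.9785/1017 = 0.08852 s.
t = x/V₂ + tᵢ = 85.1/4936 + 0.08852 = 0.10576 s.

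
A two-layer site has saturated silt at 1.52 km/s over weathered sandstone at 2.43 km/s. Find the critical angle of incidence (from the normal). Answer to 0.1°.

38.7°

At critical incidence the refracted ray runs along the interface (θ₂ = 90°), so sin θ_c = V₁/V₂.
θ_c = arcsin(1.52/2.43) = arcsin 0.6255 = 38.72°.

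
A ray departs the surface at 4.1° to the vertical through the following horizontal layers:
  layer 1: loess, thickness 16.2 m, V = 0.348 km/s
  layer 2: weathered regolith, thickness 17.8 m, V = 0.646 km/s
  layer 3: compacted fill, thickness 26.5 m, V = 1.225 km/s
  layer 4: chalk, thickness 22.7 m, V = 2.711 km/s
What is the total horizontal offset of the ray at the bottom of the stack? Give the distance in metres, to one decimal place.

25.7 m

Ray parameter p = sin 4.1° / 0.348 km/s = 2.0545e-01 s/km.
Layer 1: θ = 4.10°; offset = 16.2·tan 4.10° = 1.161 m.
Layer 2: sin θ = p·0.646 = 0.1327 → θ = 7.63°; offset = 17.8·tan 7.63° = 2.384 m.
Layer 3: sin θ = p·1.225 = 0.2517 → θ = 14.58°; offset = 26.5·tan 14.58° = 6.891 m.
Layer 4: sin θ = p·2.711 = 0.5570 → θ = 33.85°; offset = 22.7·tan 33.85° = 15.223 m.
Total horizontal offset = 25.660 m.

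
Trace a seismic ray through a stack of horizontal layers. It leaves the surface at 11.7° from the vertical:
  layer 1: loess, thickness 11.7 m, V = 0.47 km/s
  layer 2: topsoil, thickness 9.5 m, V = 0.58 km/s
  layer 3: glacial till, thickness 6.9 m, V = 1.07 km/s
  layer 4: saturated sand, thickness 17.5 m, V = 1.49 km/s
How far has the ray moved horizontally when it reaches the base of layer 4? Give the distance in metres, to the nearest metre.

23 m

p = sin θ₁/V₁ = sin 11.7°/0.47 = 4.3146e-01 s/km is conserved through the stack.
Layer 1: θ = 11.70°; offset = 11.7·tan 11.70° = 2.423 m.
Layer 2: sin θ = p·0.58 = 0.2502 → θ = 14.49°; offset = 9.5·tan 14.49° = 2.455 m.
Layer 3: sin θ = p·1.07 = 0.4617 → θ = 27.49°; offset = 6.9·tan 27.49° = 3.591 m.
Layer 4: sin θ = p·1.49 = 0.6429 → θ = 40.01°; offset = 17.5·tan 40.01° = 14.688 m.
Total horizontal offset = 23.157 m.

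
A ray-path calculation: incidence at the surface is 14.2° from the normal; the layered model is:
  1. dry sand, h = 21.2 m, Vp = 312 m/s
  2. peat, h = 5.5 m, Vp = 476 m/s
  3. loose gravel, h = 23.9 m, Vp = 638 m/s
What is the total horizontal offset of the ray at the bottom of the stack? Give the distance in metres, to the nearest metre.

21 m

p = sin θ₁/V₁ = sin 14.2°/312 = 7.8624e-04 s/m is conserved through the stack.
Layer 1: θ = 14.20°; offset = 21.2·tan 14.20° = 5.364 m.
Layer 2: sin θ = p·476 = 0.3743 → θ = 21.98°; offset = 5.5·tan 21.98° = 2.220 m.
Layer 3: sin θ = p·638 = 0.5016 → θ = 30.11°; offset = 23.9·tan 30.11° = 13.858 m.
Summing the layer offsets gives 21.443 m.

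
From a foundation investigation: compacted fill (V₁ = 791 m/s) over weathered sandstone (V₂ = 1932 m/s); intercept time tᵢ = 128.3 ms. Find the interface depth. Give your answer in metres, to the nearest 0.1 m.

h = tᵢ·V₁·V₂ / (2·√(V₂²−V₁²)).
√(V₂²−V₁²) = √(1932² − 791²) = 1762.7 m/s.
h = 0.1283 s × 791 × 1932 / (2 × 1762.7) = 55.62 m.

55.6 m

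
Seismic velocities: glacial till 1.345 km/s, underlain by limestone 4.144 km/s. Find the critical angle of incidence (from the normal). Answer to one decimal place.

18.9°

At critical incidence the refracted ray runs along the interface (θ₂ = 90°), so sin θ_c = V₁/V₂.
θ_c = arcsin(1.345/4.144) = arcsin 0.3246 = 18.94°.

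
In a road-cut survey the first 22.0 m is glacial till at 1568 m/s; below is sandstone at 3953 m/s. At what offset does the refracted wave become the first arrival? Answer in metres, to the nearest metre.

x_cross = 2h·√((V₂+V₁)/(V₂−V₁)).
(V₂+V₁)/(V₂−V₁) = (3953+1568)/(3953−1568) = 2.3149; √ = 1.5215.
x_cross = 2·22.0·1.5215 = 66.94 m.

67 m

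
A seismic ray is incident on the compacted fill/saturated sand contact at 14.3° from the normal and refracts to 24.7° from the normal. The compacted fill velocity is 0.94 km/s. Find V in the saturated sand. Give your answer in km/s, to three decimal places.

Snell's law: sin 14.3°/V₁ = sin 24.7°/V₂.
V₂ = V₁·sin 24.7°/sin 14.3° = 0.94 × 1.6918 = 1.590 km/s.

1.590 km/s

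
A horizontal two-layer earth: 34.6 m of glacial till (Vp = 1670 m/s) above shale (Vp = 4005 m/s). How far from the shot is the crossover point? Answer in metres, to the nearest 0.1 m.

107.9 m

x_cross = 2h·√((V₂+V₁)/(V₂−V₁)).
(V₂+V₁)/(V₂−V₁) = (4005+1670)/(4005−1670) = 2.4304; √ = 1.5590.
x_cross = 2·34.6·1.5590 = 107.88 m.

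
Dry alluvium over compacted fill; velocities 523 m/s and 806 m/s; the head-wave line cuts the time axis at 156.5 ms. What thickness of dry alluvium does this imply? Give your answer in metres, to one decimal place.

h = tᵢ·V₁·V₂ / (2·√(V₂²−V₁²)).
√(V₂²−V₁²) = √(806² − 523²) = 613.3 m/s.
h = 0.1565 s × 523 × 806 / (2 × 613.3) = 53.79 m.

53.8 m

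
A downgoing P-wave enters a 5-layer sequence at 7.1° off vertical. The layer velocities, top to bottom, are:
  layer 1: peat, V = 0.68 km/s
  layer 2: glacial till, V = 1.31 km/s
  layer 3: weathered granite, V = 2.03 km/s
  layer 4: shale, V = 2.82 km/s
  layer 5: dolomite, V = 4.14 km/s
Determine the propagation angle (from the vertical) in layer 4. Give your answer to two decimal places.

30.84°

Snell's law across each interface conserves sin θ / V, so sin θ_4 = V_4·sin θ₁/V₁.
sin θ_4 = 2.82 × sin 7.1° / 0.68 = 0.5126.
θ_4 = 30.84° from the vertical.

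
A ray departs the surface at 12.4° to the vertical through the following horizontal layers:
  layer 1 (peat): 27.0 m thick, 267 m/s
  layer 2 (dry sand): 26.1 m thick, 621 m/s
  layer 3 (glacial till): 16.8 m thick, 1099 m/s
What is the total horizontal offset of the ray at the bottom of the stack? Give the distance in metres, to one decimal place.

Apply Snell's law at each interface; in layer i the horizontal offset is hᵢ·tan θᵢ.
Layer 1: θ = 12.40°; offset = 27.0·tan 12.40° = 5.936 m.
Layer 2: sin θ = 621·sin 12.4°/267 = 0.4994, θ = 29.96°; offset = 26.1·tan 29.96° = 15.046 m.
Layer 3: sin θ = 1099·sin 12.4°/267 = 0.8839, θ = 62.11°; offset = 16.8·tan 62.11° = 31.747 m.
Summing the layer offsets gives 52.730 m.

52.7 m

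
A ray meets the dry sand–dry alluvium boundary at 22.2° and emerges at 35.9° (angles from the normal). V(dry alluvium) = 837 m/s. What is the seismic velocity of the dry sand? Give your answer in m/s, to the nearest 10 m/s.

Snell's law: sin 22.2°/V₁ = sin 35.9°/V₂.
V₁ = V₂·sin 22.2°/sin 35.9° = 837 × 0.6444 = 539.34 m/s.

540 m/s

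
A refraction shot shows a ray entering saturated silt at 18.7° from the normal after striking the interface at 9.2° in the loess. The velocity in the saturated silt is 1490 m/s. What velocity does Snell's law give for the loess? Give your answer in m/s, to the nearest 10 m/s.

sin 9.2° = 0.1599; sin 18.7° = 0.3206.
V₁ = V₂·(sin θ₁/sin θ₂) = 1490·(0.1599/0.3206) = 743.02 m/s.

740 m/s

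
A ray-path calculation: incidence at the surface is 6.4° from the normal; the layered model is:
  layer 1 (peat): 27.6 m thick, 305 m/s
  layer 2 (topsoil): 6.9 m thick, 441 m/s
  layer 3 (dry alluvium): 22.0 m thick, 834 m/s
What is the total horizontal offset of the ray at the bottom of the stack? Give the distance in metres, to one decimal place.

Apply Snell's law at each interface; in layer i the horizontal offset is hᵢ·tan θᵢ.
Layer 1: θ = 6.40°; offset = 27.6·tan 6.40° = 3.096 m.
Layer 2: sin θ = 441·sin 6.4°/305 = 0.1612, θ = 9.27°; offset = 6.9·tan 9.27° = 1.127 m.
Layer 3: sin θ = 834·sin 6.4°/305 = 0.3048, θ = 17.75°; offset = 22.0·tan 17.75° = 7.041 m.
Summing the layer offsets gives 11.263 m.

11.3 m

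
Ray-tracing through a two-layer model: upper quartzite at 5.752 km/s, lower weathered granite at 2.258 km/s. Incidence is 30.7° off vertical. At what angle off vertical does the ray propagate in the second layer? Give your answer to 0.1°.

11.6°

Snell's law: sin θ₂ = (V₂/V₁)·sin θ₁ = (2.258/5.752)·sin 30.7° = 0.2004.
θ₂ = arcsin 0.2004 = 11.56° from the normal.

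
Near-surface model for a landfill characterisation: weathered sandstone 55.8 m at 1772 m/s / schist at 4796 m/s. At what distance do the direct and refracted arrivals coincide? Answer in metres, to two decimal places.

164.47 m

θ_c = arcsin(1772/4796) = 21.68°, so cos θ_c = 0.9292 and tᵢ = 2h cos θ_c/V₁ = 0.0585 s.
At crossover x/V₁ = x/V₂ + tᵢ ⇒ x = tᵢ/(1/V₁ − 1/V₂) = 0.05852/(5.6433e-04 − 2.0851e-04) = 164.47 m.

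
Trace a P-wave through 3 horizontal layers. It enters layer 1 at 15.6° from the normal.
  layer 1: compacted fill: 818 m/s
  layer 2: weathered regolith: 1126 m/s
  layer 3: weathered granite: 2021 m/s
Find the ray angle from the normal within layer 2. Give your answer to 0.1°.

21.7°

Ray parameter p = sin 15.6° / 818 = 3.2875e-04 s/m.
sin θ_2 = p·V_2 = 3.2875e-04 × 1126 = 0.3702.
θ_2 = 21.73° from the vertical.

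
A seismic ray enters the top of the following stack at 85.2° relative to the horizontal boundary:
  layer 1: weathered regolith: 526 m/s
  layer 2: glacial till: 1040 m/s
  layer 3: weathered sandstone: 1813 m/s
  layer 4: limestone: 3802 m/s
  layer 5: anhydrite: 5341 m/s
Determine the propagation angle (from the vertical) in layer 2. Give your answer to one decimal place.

9.5°

From the normal: θ₁ = 90° − 85.2° = 4.8°.
Ray parameter p = sin 4.8° / 526 = 1.5908e-04 s/m.
sin θ_2 = p·V_2 = 1.5908e-04 × 1040 = 0.1654.
θ_2 = arcsin 0.1654 = 9.52°.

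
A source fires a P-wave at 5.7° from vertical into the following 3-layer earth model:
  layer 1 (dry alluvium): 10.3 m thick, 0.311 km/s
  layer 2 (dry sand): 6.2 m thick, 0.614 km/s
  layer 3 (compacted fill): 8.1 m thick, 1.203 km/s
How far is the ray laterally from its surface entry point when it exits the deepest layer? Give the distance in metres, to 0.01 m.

5.64 m

Ray parameter p = sin 5.7° / 0.311 km/s = 3.1936e-01 s/km.
Layer 1: θ = 5.70°; offset = 10.3·tan 5.70° = 1.0281 m.
Layer 2: sin θ = p·0.614 = 0.1961 → θ = 11.31°; offset = 6.2·tan 11.31° = 1.2398 m.
Layer 3: sin θ = p·1.203 = 0.3842 → θ = 22.59°; offset = 8.1·tan 22.59° = 3.3706 m.
Total horizontal offset = 5.6384 m.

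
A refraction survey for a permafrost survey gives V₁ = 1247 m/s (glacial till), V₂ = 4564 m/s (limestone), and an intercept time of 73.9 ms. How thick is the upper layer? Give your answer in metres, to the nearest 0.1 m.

47.9 m

h = tᵢ·V₁·V₂ / (2·√(V₂²−V₁²)).
√(V₂²−V₁²) = √(4564² − 1247²) = 4390.3 m/s.
h = 0.0739 s × 1247 × 4564 / (2 × 4390.3) = 47.90 m.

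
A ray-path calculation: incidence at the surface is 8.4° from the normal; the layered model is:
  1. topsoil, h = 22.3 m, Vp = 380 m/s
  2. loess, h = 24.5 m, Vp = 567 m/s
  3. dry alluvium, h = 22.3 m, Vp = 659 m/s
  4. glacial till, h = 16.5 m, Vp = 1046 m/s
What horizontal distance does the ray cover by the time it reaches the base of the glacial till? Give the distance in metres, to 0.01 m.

Apply Snell's law at each interface; in layer i the horizontal offset is hᵢ·tan θᵢ.
Layer 1: θ = 8.40°; offset = 22.3·tan 8.40° = 3.2930 m.
Layer 2: sin θ = 567·sin 8.4°/380 = 0.2180, θ = 12.59°; offset = 24.5·tan 12.59° = 5.4719 m.
Layer 3: sin θ = 659·sin 8.4°/380 = 0.2533, θ = 14.68°; offset = 22.3·tan 14.68° = 5.8400 m.
Layer 4: sin θ = 1046·sin 8.4°/380 = 0.4021, θ = 23.71°; offset = 16.5·tan 23.71° = 7.2465 m.
Σ offsets = 21.8514 m.

21.85 m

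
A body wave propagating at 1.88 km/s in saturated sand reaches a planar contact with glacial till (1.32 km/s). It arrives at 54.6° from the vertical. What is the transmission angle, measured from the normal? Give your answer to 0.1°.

34.9°

sin θ₁/V₁ = sin θ₂/V₂ ⇒ sin θ₂ = 1.32·sin 54.6°/1.88 = 1.32·0.8151/1.88 = 0.5723.
θ₂ = sin⁻¹(0.5723) = 34.91° (from vertical).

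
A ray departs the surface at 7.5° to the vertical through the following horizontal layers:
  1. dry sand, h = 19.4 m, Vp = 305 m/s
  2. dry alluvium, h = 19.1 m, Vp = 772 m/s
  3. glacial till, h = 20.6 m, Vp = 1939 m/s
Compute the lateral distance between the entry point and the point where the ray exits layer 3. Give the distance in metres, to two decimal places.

Apply Snell's law at each interface; in layer i the horizontal offset is hᵢ·tan θᵢ.
Layer 1: θ = 7.50°; offset = 19.4·tan 7.50° = 2.5541 m.
Layer 2: sin θ = 772·sin 7.5°/305 = 0.3304, θ = 19.29°; offset = 19.1·tan 19.29° = 6.6857 m.
Layer 3: sin θ = 1939·sin 7.5°/305 = 0.8298, θ = 56.08°; offset = 20.6·tan 56.08° = 30.6314 m.
Σ offsets = 39.8711 m.

39.87 m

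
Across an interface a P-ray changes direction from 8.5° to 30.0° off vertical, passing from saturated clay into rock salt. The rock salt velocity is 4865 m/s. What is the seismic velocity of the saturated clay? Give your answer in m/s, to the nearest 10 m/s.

Snell's law: sin 8.5°/V₁ = sin 30.0°/V₂.
V₁ = V₂·sin 8.5°/sin 30.0° = 4865 × 0.2956 = 1438.19 m/s.

1440 m/s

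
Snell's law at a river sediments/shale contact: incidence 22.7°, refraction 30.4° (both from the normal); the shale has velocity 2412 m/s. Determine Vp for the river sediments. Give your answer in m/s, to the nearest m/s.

sin 22.7° = 0.3859; sin 30.4° = 0.5060.
V₁ = V₂·(sin θ₁/sin θ₂) = 2412·(0.3859/0.5060) = 1839.41 m/s.

1839 m/s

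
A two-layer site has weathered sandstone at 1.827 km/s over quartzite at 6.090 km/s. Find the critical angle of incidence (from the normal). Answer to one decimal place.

17.5°

Critical incidence: sin θ_c = V₁/V₂ = 1.827/6.090 = 0.3000.
θ_c = arcsin 0.3000 = 17.46°.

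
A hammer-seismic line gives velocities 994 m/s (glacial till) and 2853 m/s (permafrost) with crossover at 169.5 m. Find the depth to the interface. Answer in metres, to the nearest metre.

x_cross = 2h·√((V₂+V₁)/(V₂−V₁)) → h = x_cross / (2·√((V₂+V₁)/(V₂−V₁))).
√((V₂+V₁)/(V₂−V₁)) = √((2853+994)/(2853−994)) = 1.4385.
h = 169.5 / (2·1.4385) = 58.91 m.

59 m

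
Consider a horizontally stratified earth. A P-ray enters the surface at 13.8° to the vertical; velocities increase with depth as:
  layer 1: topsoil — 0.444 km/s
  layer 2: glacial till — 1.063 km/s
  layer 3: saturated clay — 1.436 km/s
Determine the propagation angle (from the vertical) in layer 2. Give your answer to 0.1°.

Snell's law across each interface conserves sin θ / V, so sin θ_2 = V_2·sin θ₁/V₁.
sin θ_2 = 1.063 × sin 13.8° / 0.444 = 0.5711.
θ_2 = 34.83° from the vertical.

34.8°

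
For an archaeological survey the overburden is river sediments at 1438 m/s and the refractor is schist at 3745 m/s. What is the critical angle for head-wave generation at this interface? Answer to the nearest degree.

Critical incidence: sin θ_c = V₁/V₂ = 1438/3745 = 0.3840.
θ_c = arcsin 0.3840 = 22.58°.

23°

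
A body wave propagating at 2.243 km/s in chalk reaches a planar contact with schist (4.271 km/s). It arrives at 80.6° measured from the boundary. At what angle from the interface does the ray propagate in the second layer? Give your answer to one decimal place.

71.9°

Convert to the normal: θ₁ = 90° − 80.6° = 9.4°.
Snell's law: sin θ₂ = (V₂/V₁)·sin θ₁ = (4.271/2.243)·sin 9.4° = 0.3110.
θ₂ = arcsin 0.3110 = 18.12° from the normal.
From the interface: 90° − 18.12° = 71.88°.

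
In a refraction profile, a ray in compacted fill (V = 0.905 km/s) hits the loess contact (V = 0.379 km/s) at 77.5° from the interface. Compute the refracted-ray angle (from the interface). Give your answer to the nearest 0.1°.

Convert to the normal: θ₁ = 90° − 77.5° = 12.5°.
sin θ₁/V₁ = sin θ₂/V₂ ⇒ sin θ₂ = 0.379·sin 12.5°/0.905 = 0.379·0.2164/0.905 = 0.0906.
θ₂ = sin⁻¹(0.0906) = 5.20° (from vertical).
From the interface: 90° − 5.20° = 84.80°.

84.8°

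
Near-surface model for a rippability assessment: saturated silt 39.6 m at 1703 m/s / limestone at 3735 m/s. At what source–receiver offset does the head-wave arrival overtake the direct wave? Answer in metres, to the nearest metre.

130 m

x_cross = 2h·√((V₂+V₁)/(V₂−V₁)).
(V₂+V₁)/(V₂−V₁) = (3735+1703)/(3735−1703) = 2.6762; √ = 1.6359.
x_cross = 2·39.6·1.6359 = 129.56 m.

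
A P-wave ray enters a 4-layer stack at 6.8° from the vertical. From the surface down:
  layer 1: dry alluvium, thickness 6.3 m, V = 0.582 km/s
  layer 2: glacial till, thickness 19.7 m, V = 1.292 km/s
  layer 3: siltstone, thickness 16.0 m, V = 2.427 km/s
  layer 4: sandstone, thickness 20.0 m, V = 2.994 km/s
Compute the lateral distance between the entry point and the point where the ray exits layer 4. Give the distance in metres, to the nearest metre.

31 m

Apply Snell's law at each interface; in layer i the horizontal offset is hᵢ·tan θᵢ.
Layer 1: θ = 6.80°; offset = 6.3·tan 6.80° = 0.751 m.
Layer 2: sin θ = 1.292·sin 6.8°/0.582 = 0.2628, θ = 15.24°; offset = 19.7·tan 15.24° = 5.367 m.
Layer 3: sin θ = 2.427·sin 6.8°/0.582 = 0.4938, θ = 29.59°; offset = 16.0·tan 29.59° = 9.085 m.
Layer 4: sin θ = 2.994·sin 6.8°/0.582 = 0.6091, θ = 37.53°; offset = 20.0·tan 37.53° = 15.360 m.
Total horizontal offset = 30.563 m.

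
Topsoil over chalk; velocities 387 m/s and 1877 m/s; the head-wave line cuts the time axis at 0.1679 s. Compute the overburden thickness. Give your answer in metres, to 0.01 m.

33.20 m

h = tᵢ·V₁·V₂ / (2·√(V₂²−V₁²)).
√(V₂²−V₁²) = √(1877² − 387²) = 1836.7 m/s.
h = 0.1679 s × 387 × 1877 / (2 × 1836.7) = 33.20 m.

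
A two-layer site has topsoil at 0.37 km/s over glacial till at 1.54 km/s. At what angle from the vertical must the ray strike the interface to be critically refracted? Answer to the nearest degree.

At critical incidence the refracted ray runs along the interface (θ₂ = 90°), so sin θ_c = V₁/V₂.
θ_c = arcsin(0.37/1.54) = arcsin 0.2403 = 13.90°.

14°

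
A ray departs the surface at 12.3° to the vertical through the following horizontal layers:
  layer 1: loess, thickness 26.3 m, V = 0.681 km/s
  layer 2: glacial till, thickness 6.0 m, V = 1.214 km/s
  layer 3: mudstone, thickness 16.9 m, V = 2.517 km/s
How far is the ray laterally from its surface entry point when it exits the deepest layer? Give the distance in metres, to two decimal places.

29.78 m

p = sin θ₁/V₁ = sin 12.3°/0.681 = 3.1282e-01 s/km is conserved through the stack.
Layer 1: θ = 12.30°; offset = 26.3·tan 12.30° = 5.7343 m.
Layer 2: sin θ = p·1.214 = 0.3798 → θ = 22.32°; offset = 6.0·tan 22.32° = 2.4631 m.
Layer 3: sin θ = p·2.517 = 0.7874 → θ = 51.94°; offset = 16.9·tan 51.94° = 21.5845 m.
Σ offsets = 29.7820 m.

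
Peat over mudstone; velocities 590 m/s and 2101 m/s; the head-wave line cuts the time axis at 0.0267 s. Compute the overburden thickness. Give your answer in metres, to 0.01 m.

h = tᵢ·V₁·V₂ / (2·√(V₂²−V₁²)).
√(V₂²−V₁²) = √(2101² − 590²) = 2016.5 m/s.
h = 0.0267 s × 590 × 2101 / (2 × 2016.5) = 8.21 m.

8.21 m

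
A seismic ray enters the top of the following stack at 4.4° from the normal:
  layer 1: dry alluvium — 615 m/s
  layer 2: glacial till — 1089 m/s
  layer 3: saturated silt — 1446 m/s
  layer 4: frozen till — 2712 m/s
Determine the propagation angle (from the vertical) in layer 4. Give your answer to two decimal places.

Snell's law across each interface conserves sin θ / V, so sin θ_4 = V_4·sin θ₁/V₁.
sin θ_4 = 2712 × sin 4.4° / 615 = 0.3383.
θ_4 = 19.77° from the vertical.

19.77°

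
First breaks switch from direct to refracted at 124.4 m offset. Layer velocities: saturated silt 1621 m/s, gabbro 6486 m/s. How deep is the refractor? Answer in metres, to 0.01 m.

x_cross = 2h·√((V₂+V₁)/(V₂−V₁)) → h = x_cross / (2·√((V₂+V₁)/(V₂−V₁))).
√((V₂+V₁)/(V₂−V₁)) = √((6486+1621)/(6486−1621)) = 1.2909.
h = 124.4 / (2·1.2909) = 48.18 m.

48.18 m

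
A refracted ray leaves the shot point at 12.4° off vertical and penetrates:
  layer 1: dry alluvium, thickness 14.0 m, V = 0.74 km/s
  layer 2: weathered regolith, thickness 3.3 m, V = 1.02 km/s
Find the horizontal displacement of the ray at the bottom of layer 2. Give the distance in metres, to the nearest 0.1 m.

Apply Snell's law at each interface; in layer i the horizontal offset is hᵢ·tan θᵢ.
Layer 1: θ = 12.40°; offset = 14.0·tan 12.40° = 3.078 m.
Layer 2: sin θ = 1.02·sin 12.4°/0.74 = 0.2960, θ = 17.22°; offset = 3.3·tan 17.22° = 1.023 m.
Σ offsets = 4.101 m.

4.1 m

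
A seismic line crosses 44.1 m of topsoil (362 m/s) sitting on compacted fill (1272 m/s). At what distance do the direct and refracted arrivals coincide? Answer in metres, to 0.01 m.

x_cross = 2h·√((V₂+V₁)/(V₂−V₁)).
(V₂+V₁)/(V₂−V₁) = (1272+362)/(1272−362) = 1.7956; √ = 1.3400.
x_cross = 2·44.1·1.3400 = 118.19 m.

118.19 m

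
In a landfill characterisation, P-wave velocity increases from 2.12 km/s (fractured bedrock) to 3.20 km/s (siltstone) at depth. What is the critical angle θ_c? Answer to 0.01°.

41.49°

Critical incidence: sin θ_c = V₁/V₂ = 2.12/3.20 = 0.6625.
θ_c = arcsin 0.6625 = 41.49°.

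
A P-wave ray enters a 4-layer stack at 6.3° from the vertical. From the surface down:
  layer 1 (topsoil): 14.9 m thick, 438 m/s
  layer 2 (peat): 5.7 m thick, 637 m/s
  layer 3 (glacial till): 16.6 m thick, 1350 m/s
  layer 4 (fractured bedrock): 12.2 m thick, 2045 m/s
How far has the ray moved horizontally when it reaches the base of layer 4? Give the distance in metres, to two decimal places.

Ray parameter p = sin 6.3° / 438 m/s = 2.5053e-04 s/m.
Layer 1: θ = 6.30°; offset = 14.9·tan 6.30° = 1.6450 m.
Layer 2: sin θ = p·637 = 0.1596 → θ = 9.18°; offset = 5.7·tan 9.18° = 0.9215 m.
Layer 3: sin θ = p·1350 = 0.3382 → θ = 19.77°; offset = 16.6·tan 19.77° = 5.9661 m.
Layer 4: sin θ = p·2045 = 0.5123 → θ = 30.82°; offset = 12.2·tan 30.82° = 7.2785 m.
Summing the layer offsets gives 15.8110 m.

15.81 m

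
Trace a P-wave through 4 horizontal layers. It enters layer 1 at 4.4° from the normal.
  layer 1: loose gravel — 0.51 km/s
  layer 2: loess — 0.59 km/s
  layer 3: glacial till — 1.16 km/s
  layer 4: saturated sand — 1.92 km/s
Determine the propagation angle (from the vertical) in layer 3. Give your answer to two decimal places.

Snell's law across each interface conserves sin θ / V, so sin θ_3 = V_3·sin θ₁/V₁.
sin θ_3 = 1.16 × sin 4.4° / 0.51 = 0.1745.
θ_3 = 10.05° from the vertical.

10.05°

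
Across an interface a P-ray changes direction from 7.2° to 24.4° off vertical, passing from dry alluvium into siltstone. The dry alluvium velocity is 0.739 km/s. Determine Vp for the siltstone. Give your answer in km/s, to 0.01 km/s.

2.44 km/s

Snell's law: sin 7.2°/V₁ = sin 24.4°/V₂.
V₂ = V₁·sin 24.4°/sin 7.2° = 0.739 × 3.2960 = 2.44 km/s.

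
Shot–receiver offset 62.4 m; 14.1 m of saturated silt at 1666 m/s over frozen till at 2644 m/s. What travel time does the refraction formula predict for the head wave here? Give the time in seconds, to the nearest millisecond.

t = x/V₂ + 2h·√(V₂²−V₁²)/(V₁V₂).
√(V₂²−V₁²) = √(2644²−1666²) = 2053.1 m/s; delay term = 2·14.1·2053.1/(1666·2644) = 0.01314 s.
t = 62.4/2644 + 0.01314 = 0.03674 s.

0.037 s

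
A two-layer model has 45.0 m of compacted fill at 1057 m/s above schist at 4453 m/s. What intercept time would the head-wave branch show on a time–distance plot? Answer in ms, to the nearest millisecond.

83 ms

θ_c = arcsin(V₁/V₂) = arcsin(1057/4453) = 13.73°; cos θ_c = 0.9714.
tᵢ = 2h·cos θ_c / V₁ = 2·45.0·0.9714 / 1057 = 0.08271 s.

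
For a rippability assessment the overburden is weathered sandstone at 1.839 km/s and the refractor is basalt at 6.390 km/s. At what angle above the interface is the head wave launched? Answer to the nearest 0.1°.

At critical incidence the refracted ray runs along the interface (θ₂ = 90°), so sin θ_c = V₁/V₂.
θ_c = arcsin(1.839/6.390) = arcsin 0.2878 = 16.73°.
Measured from the interface: 90° − 16.73° = 73.27°.

73.3°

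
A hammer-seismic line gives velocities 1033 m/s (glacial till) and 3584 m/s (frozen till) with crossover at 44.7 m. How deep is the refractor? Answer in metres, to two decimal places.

x_cross = 2h·√((V₂+V₁)/(V₂−V₁)) → h = x_cross / (2·√((V₂+V₁)/(V₂−V₁))).
√((V₂+V₁)/(V₂−V₁)) = √((3584+1033)/(3584−1033)) = 1.3453.
h = 44.7 / (2·1.3453) = 16.61 m.

16.61 m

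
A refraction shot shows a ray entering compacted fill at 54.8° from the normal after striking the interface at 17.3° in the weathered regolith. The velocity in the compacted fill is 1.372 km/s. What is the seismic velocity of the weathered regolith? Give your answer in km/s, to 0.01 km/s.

0.50 km/s

sin 17.3° = 0.2974; sin 54.8° = 0.8171.
V₁ = V₂·(sin θ₁/sin θ₂) = 1.372·(0.2974/0.8171) = 0.50 km/s.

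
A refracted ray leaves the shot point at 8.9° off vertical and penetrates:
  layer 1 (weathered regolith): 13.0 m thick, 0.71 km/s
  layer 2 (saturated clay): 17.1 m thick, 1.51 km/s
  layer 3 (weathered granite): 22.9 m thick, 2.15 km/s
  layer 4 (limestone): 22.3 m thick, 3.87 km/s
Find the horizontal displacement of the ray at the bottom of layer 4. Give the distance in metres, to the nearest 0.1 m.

55.1 m

Apply Snell's law at each interface; in layer i the horizontal offset is hᵢ·tan θᵢ.
Layer 1: θ = 8.90°; offset = 13.0·tan 8.90° = 2.036 m.
Layer 2: sin θ = 1.51·sin 8.9°/0.71 = 0.3290, θ = 19.21°; offset = 17.1·tan 19.21° = 5.958 m.
Layer 3: sin θ = 2.15·sin 8.9°/0.71 = 0.4685, θ = 27.94°; offset = 22.9·tan 27.94° = 12.143 m.
Layer 4: sin θ = 3.87·sin 8.9°/0.71 = 0.8433, θ = 57.49°; offset = 22.3·tan 57.49° = 34.988 m.
Σ offsets = 55.125 m.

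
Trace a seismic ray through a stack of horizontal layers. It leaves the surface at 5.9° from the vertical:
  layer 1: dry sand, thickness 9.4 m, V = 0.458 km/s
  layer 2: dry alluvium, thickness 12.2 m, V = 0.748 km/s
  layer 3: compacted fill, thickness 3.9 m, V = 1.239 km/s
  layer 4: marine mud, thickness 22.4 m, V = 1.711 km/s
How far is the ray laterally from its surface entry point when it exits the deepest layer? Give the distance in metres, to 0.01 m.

p = sin θ₁/V₁ = sin 5.9°/0.458 = 2.2444e-01 s/km is conserved through the stack.
Layer 1: θ = 5.90°; offset = 9.4·tan 5.90° = 0.9714 m.
Layer 2: sin θ = p·0.748 = 0.1679 → θ = 9.66°; offset = 12.2·tan 9.66° = 2.0776 m.
Layer 3: sin θ = p·1.239 = 0.2781 → θ = 16.15°; offset = 3.9·tan 16.15° = 1.1290 m.
Layer 4: sin θ = p·1.711 = 0.3840 → θ = 22.58°; offset = 22.4·tan 22.58° = 9.3162 m.
Total horizontal offset = 13.4942 m.

13.49 m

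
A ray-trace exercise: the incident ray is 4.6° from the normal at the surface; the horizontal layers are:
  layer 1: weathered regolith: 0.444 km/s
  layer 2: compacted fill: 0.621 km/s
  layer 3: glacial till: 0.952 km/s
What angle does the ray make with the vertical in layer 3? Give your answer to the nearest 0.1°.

Snell's law across each interface conserves sin θ / V, so sin θ_3 = V_3·sin θ₁/V₁.
sin θ_3 = 0.952 × sin 4.6° / 0.444 = 0.1720.
θ_3 = 9.90° from the vertical.

9.9°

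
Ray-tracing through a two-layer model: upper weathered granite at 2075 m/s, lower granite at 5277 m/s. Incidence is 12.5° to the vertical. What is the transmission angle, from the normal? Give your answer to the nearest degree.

sin θ₁/V₁ = sin θ₂/V₂ ⇒ sin θ₂ = 5277·sin 12.5°/2075 = 5277·0.2164/2075 = 0.5504.
θ₂ = arcsin 0.5504 = 33.40° from the normal.

33°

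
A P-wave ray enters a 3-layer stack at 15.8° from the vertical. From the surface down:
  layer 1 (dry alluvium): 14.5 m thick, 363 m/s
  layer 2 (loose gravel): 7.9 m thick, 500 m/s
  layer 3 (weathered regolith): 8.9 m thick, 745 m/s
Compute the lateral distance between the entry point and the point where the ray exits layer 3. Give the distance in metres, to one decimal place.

Apply Snell's law at each interface; in layer i the horizontal offset is hᵢ·tan θᵢ.
Layer 1: θ = 15.80°; offset = 14.5·tan 15.80° = 4.103 m.
Layer 2: sin θ = 500·sin 15.8°/363 = 0.3750, θ = 22.03°; offset = 7.9·tan 22.03° = 3.196 m.
Layer 3: sin θ = 745·sin 15.8°/363 = 0.5588, θ = 33.97°; offset = 8.9·tan 33.97° = 5.997 m.
Total horizontal offset = 13.296 m.

13.3 m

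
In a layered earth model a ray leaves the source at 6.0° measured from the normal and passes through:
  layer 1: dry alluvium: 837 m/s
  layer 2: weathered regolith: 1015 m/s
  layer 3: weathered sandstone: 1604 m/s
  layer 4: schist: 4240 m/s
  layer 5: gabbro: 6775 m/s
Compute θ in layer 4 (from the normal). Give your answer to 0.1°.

Ray parameter p = sin 6.0° / 837 = 1.2488e-04 s/m.
sin θ_4 = p·V_4 = 1.2488e-04 × 4240 = 0.5295.
θ_4 = 31.97° from the vertical.

32.0°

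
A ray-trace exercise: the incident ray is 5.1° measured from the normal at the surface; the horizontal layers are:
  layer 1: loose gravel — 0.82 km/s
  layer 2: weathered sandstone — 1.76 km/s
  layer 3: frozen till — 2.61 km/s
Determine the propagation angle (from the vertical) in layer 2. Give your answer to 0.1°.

11.0°

Ray parameter p = sin 5.1° / 0.82 = 1.0841e-01 s/km.
sin θ_2 = p·V_2 = 1.0841e-01 × 1.76 = 0.1908.
θ_2 = arcsin 0.1908 = 11.00°.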